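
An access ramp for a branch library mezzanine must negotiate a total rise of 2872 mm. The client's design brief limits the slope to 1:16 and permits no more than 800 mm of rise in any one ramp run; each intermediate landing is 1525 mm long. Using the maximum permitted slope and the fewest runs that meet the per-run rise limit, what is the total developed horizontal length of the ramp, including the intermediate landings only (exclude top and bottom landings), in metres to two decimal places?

2872 / 800 = 3.59, so 4 ramp runs are needed. That means 3 intermediate landings.
Horizontal run for 2872 mm of rise at 1:16 is 2872 × 16 = 45952 mm.
Intermediate landings: 3 × 1525 = 4575 mm.
Developed length = 45952 + 4575 = 50527 mm.
= 50.53 m.

50.53 m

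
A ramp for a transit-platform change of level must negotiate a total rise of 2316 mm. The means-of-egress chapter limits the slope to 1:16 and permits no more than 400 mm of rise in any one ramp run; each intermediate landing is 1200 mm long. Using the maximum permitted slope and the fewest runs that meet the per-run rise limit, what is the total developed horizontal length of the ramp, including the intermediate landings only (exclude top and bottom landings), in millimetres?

43056 mm

⌈2316/400⌉ = 6 ramp runs. That means 5 intermediate landings.
Horizontal run for 2316 mm of rise at 1:16 is 2316 × 16 = 37056 mm.
5 intermediate landings contribute 5 × 1200 = 6000 mm.
Developed length = 37056 + 6000 = 43056 mm.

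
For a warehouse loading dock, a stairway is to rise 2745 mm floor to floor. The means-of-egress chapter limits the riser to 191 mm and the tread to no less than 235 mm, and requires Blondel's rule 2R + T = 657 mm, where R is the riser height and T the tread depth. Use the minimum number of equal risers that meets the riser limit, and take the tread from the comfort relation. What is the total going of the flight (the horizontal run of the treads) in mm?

4074 mm

⌈2745/191⌉ = 15 risers.
Riser R = 2745 / 15 = 183 mm, within the 191 mm limit.
T = 657 − 2·183 = 291 mm, which satisfies the 235 mm minimum.
15 risers give 14 treads; going = 14 × 291 = 4074 mm.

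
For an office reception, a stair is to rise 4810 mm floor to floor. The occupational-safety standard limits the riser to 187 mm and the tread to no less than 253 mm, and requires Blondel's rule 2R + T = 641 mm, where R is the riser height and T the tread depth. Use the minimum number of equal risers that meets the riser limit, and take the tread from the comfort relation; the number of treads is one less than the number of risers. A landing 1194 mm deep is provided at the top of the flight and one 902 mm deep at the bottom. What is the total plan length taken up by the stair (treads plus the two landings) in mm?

4810 / 187 = 25.722 → round up to 26 risers.
Each riser is 4810/26 = 185 mm (≤ 187 mm).
Tread T = 641 − 2 × 185 = 271 mm (≥ 253 mm).
Treads = 26 − 1 = 25; going = 25 × 271 = 6775 mm.
Enclosure = 6775 + 1194 + 902 = 8871 mm.

8871 mm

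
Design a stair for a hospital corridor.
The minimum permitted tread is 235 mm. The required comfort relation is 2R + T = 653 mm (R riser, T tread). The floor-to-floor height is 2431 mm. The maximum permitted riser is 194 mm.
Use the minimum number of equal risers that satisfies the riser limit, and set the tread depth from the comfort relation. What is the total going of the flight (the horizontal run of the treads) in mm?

2431 / 194 = 12.53, so 13 risers are needed.
Each riser is 2431/13 = 187 mm (≤ 194 mm).
Tread T = 653 − 2 × 187 = 279 mm (≥ 235 mm).
Treads = 13 − 1 = 12; going = 12 × 279 = 3348 mm.

3348 mm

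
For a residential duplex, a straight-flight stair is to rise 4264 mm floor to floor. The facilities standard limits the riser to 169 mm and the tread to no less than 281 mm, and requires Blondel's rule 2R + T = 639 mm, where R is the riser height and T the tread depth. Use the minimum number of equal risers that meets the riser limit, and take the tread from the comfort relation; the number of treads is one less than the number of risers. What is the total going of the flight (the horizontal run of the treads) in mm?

4264 / 169 = 25.231 → round up to 26 risers.
Riser R = 4264 / 26 = 164 mm, within the 169 mm limit.
From 2R + T = 639: T = 639 − 328 = 311 mm.
26 risers give 25 treads; going = 25 × 311 = 7775 mm.

7775 mm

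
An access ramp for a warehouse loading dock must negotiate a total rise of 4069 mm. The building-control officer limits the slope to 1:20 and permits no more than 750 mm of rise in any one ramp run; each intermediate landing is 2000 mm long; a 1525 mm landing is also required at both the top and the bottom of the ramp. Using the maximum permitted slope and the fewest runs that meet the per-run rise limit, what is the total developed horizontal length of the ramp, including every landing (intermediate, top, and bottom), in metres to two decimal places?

4069 / 750 = 5.43, so 6 ramp runs are needed. That means 5 intermediate landings.
Ramp run (horizontal) at 1:20: 4069 × 20 = 81380 mm.
5 intermediate landings contribute 5 × 2000 = 10000 mm.
Top and bottom landings: 2 × 1525 = 3050 mm.
Total = 81380 + 10000 + 3050 = 94430 mm.
= 94.43 m.

94.43 m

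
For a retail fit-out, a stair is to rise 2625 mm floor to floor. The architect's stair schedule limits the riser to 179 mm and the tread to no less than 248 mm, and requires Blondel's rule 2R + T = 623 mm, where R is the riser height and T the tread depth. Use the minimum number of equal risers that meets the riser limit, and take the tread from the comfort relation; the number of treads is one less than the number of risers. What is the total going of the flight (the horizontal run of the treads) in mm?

3822 mm

⌈2625/179⌉ = 15 risers.
Each riser is 2625/15 = 175 mm (≤ 179 mm).
From 2R + T = 623: T = 623 − 350 = 273 mm.
Treads = 15 − 1 = 14; going = 14 × 273 = 3822 mm.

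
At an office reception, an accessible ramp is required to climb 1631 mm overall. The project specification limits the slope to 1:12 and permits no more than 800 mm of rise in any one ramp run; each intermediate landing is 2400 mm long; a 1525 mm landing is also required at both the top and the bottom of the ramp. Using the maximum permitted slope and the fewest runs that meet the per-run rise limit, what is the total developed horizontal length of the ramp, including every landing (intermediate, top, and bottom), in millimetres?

⌈1631/800⌉ = 3 ramp runs. That means 2 intermediate landings.
Ramp run (horizontal) at 1:12: 1631 × 12 = 19572 mm.
2 intermediate landings contribute 2 × 2400 = 4800 mm.
Top and bottom landings: 2 × 1525 = 3050 mm.
Total = 19572 + 4800 + 3050 = 27422 mm.

27422 mm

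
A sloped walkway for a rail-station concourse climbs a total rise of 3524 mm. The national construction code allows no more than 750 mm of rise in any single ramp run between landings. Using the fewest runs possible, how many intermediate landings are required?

4 intermediate landings

3524 / 750 = 4.70, so 5 ramp runs are needed.
5 runs are separated by 4 intermediate landings.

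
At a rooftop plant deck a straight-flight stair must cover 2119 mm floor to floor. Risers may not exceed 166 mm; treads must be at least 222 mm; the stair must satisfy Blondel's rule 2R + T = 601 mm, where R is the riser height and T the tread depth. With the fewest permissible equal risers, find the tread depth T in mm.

275 mm

2119 / 166 = 12.77, so 13 risers are needed.
Each riser is 2119/13 = 163 mm (≤ 166 mm).
From 2R + T = 601: T = 601 − 326 = 275 mm.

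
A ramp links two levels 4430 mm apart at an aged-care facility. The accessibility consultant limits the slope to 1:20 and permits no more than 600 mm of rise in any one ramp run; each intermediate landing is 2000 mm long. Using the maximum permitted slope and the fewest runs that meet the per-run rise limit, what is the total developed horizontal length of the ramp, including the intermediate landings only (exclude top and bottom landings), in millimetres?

102600 mm

⌈4430/600⌉ = 8 ramp runs. That means 7 intermediate landings.
Ramp run (horizontal) at 1:20: 4430 × 20 = 88600 mm.
Intermediate landings: 7 × 2000 = 14000 mm.
Developed length = 88600 + 14000 = 102600 mm.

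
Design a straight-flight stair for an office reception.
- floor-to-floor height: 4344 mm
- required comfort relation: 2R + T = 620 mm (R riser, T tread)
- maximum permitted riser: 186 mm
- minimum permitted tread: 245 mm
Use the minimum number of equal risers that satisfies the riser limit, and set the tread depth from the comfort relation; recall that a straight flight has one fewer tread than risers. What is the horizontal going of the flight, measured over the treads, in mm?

⌈4344/186⌉ = 24 risers.
Riser R = 4344 / 24 = 181 mm, within the 186 mm limit.
T = 620 − 2·181 = 258 mm, which satisfies the 245 mm minimum.
24 risers give 23 treads; going = 23 × 258 = 5934 mm.

5934 mm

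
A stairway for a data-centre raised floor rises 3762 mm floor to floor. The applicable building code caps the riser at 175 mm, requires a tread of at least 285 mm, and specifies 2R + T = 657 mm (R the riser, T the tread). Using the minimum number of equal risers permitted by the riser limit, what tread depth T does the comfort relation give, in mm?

⌈3762/175⌉ = 22 risers.
R = 3762 ÷ 22 = 171 mm.
T = 657 − 2·171 = 315 mm, which satisfies the 285 mm minimum.

315 mm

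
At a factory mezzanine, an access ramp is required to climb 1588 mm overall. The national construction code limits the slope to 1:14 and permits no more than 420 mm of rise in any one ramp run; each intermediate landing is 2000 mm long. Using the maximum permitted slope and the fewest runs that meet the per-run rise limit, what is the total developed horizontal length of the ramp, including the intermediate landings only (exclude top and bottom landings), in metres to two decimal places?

1588 / 420 = 3.78, so 4 ramp runs are needed. That means 3 intermediate landings.
Horizontal run for 1588 mm of rise at 1:14 is 1588 × 14 = 22232 mm.
3 intermediate landings contribute 3 × 2000 = 6000 mm.
Total developed length = 22232 + 6000 = 28232 mm.
= 28.23 m.

28.23 m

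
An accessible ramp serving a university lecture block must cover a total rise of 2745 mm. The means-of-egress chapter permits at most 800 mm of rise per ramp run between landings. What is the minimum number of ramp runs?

At most 800 each: 2745/800 = 3.43, giving 4 ramp runs.

4 runs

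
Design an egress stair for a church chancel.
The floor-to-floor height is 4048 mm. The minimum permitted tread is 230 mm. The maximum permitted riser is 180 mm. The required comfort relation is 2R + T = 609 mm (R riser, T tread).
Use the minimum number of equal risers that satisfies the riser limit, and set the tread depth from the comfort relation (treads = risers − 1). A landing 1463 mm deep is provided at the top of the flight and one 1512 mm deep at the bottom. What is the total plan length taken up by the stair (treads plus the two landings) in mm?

4048 / 180 = 22.49, so 23 risers are needed.
Each riser is 4048/23 = 176 mm (≤ 180 mm).
T = 609 − 2·176 = 257 mm, which satisfies the 230 mm minimum.
Going = (23 − 1) × 257 = 5654 mm.
Enclosure = 5654 + 1463 + 1512 = 8629 mm.

8629 mm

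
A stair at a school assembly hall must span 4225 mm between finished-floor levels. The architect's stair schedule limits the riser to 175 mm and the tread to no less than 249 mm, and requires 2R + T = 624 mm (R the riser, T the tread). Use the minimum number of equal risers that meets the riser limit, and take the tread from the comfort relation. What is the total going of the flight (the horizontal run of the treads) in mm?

6864 mm

4225 / 175 = 24.14, so 25 risers are needed.
Each riser is 4225/25 = 169 mm (≤ 175 mm).
T = 624 − 2·169 = 286 mm, which satisfies the 249 mm minimum.
Going = (25 − 1) × 286 = 6864 mm.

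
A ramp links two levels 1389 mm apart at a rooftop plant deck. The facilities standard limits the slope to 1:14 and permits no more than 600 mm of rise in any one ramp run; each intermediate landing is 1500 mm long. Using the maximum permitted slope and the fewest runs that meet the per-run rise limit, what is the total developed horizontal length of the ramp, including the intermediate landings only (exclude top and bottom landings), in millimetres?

22446 mm

1389 / 600 = 2.31, so 3 ramp runs are needed. That means 2 intermediate landings.
Horizontal run for 1389 mm of rise at 1:14 is 1389 × 14 = 19446 mm.
2 intermediate landings contribute 2 × 1500 = 3000 mm.
Total developed length = 19446 + 3000 = 22446 mm.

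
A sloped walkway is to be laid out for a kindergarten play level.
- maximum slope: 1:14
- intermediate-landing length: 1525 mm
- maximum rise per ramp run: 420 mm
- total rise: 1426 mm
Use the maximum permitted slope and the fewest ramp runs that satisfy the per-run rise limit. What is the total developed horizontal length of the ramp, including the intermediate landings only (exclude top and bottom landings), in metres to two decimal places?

24.54 m

1426 / 420 = 3.40, so 4 ramp runs are needed. That means 3 intermediate landings.
Horizontal run for 1426 mm of rise at 1:14 is 1426 × 14 = 19964 mm.
Intermediate landings: 3 × 1525 = 4575 mm.
Developed length = 19964 + 4575 = 24539 mm.
= 24.54 m.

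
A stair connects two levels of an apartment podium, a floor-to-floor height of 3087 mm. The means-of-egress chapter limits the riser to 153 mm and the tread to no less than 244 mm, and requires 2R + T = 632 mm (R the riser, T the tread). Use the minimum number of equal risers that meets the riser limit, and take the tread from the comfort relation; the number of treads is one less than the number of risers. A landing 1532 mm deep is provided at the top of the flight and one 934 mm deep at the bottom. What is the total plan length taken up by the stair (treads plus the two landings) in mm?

9226 mm

At most 153 each: 3087/153 = 20.18, giving 21 risers.
Each riser is 3087/21 = 147 mm (≤ 153 mm).
Tread T = 632 − 2 × 147 = 338 mm (≥ 244 mm).
Treads = 21 − 1 = 20; going = 20 × 338 = 6760 mm.
Enclosure = 6760 + 1532 + 934 = 9226 mm.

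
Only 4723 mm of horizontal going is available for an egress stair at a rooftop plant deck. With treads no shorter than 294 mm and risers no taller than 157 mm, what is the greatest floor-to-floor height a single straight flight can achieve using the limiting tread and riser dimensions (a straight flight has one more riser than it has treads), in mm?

Treads that fit: ⌊4723 / 294⌋ = 16.
Risers = treads + 1 = 17.
Maximum height = 17 × 157 = 2669 mm.

2669 mm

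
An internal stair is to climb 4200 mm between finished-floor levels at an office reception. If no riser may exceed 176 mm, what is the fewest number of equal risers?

24 risers

At most 176 each: 4200/176 = 23.86, giving 24 risers.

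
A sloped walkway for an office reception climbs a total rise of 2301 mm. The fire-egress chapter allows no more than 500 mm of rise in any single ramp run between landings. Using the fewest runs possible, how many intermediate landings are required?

2301 / 500 = 4.60, so 5 ramp runs are needed.
5 runs are separated by 4 intermediate landings.

4 intermediate landings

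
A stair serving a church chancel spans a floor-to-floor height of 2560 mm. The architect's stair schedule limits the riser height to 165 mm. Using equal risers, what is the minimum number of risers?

16 risers

At most 165 each: 2560/165 = 15.52, giving 16 risers.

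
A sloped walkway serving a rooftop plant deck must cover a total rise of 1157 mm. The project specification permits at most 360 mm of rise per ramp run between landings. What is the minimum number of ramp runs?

1157 / 360 = 3.214 → round up to 4 ramp runs.

4 runs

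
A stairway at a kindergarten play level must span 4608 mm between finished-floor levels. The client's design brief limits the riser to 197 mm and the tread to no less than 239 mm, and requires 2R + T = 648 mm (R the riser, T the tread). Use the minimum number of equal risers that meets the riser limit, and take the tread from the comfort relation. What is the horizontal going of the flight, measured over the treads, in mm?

4608 / 197 = 23.39, so 24 risers are needed.
R = 4608 ÷ 24 = 192 mm.
T = 648 − 2·192 = 264 mm, which satisfies the 239 mm minimum.
Going = (24 − 1) × 264 = 6072 mm.

6072 mm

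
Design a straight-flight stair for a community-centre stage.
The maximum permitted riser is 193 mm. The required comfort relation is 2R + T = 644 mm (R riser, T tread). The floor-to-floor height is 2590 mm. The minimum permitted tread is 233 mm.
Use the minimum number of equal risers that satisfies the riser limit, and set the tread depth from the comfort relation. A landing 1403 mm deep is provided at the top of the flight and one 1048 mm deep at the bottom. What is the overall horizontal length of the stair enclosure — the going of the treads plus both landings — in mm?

At most 193 each: 2590/193 = 13.42, giving 14 risers.
R = 2590 ÷ 14 = 185 mm.
T = 644 − 2·185 = 274 mm, which satisfies the 233 mm minimum.
14 risers give 13 treads; going = 13 × 274 = 3562 mm.
Add landings: 3562 + 1403 + 1048 = 6013 mm.

6013 mm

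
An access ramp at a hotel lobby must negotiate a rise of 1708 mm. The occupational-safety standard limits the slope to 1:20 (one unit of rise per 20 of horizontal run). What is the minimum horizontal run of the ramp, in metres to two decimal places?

Run = rise × 20 = 1708 × 20 = 34160 mm.
34160 mm = 34.16 m.

34.16 m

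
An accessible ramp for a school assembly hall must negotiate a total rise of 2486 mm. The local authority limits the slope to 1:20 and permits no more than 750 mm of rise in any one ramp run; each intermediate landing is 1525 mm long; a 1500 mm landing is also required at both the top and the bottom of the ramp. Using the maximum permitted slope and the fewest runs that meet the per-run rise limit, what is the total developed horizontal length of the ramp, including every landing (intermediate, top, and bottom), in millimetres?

57295 mm

⌈2486/750⌉ = 4 ramp runs. That means 3 intermediate landings.
Horizontal run for 2486 mm of rise at 1:20 is 2486 × 20 = 49720 mm.
3 intermediate landings contribute 3 × 1525 = 4575 mm.
Top and bottom landings: 2 × 1500 = 3000 mm.
Total = 49720 + 4575 + 3000 = 57295 mm.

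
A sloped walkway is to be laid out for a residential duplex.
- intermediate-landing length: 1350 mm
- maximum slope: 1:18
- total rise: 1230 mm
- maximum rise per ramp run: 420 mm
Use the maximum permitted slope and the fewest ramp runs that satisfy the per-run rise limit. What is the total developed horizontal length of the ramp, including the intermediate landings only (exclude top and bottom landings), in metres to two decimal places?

24.84 m

1230 / 420 = 2.93, so 3 ramp runs are needed. That means 2 intermediate landings.
Horizontal run for 1230 mm of rise at 1:18 is 1230 × 18 = 22140 mm.
2 intermediate landings contribute 2 × 1350 = 2700 mm.
Developed length = 22140 + 2700 = 24840 mm.
= 24.84 m.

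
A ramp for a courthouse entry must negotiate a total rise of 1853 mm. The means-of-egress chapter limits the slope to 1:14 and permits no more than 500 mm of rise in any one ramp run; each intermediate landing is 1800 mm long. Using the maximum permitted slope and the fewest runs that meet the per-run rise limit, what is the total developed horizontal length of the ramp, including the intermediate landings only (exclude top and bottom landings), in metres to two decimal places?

⌈1853/500⌉ = 4 ramp runs. That means 3 intermediate landings.
Horizontal run for 1853 mm of rise at 1:14 is 1853 × 14 = 25942 mm.
Intermediate landings: 3 × 1800 = 5400 mm.
Developed length = 25942 + 5400 = 31342 mm.
= 31.34 m.

31.34 m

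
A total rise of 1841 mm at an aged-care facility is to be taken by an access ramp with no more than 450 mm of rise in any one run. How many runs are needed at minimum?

5 runs

⌈1841/450⌉ = 5 ramp runs.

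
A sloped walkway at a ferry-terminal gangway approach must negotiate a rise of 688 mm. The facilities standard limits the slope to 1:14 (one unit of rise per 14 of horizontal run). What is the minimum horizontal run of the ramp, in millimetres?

9632 mm

Run = rise × 14 = 688 × 14 = 9632 mm.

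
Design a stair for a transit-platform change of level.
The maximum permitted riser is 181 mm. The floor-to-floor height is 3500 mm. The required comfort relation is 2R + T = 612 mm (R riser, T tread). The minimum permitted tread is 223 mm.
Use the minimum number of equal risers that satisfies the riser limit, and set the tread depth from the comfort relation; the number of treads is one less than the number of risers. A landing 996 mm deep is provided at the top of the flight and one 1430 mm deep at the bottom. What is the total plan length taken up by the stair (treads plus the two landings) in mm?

7404 mm

3500 / 181 = 19.34, so 20 risers are needed.
Riser R = 3500 / 20 = 175 mm, within the 181 mm limit.
Tread T = 612 − 2 × 175 = 262 mm (≥ 223 mm).
Treads = 20 − 1 = 19; going = 19 × 262 = 4978 mm.
Enclosure = 4978 + 996 + 1430 = 7404 mm.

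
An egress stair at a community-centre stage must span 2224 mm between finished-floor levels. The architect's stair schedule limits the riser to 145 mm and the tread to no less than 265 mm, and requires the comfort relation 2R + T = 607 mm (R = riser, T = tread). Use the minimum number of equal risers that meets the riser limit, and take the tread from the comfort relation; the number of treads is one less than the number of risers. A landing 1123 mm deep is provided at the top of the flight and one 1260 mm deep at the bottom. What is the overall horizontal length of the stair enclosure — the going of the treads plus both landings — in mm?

7318 mm

⌈2224/145⌉ = 16 risers.
Each riser is 2224/16 = 139 mm (≤ 145 mm).
T = 607 − 2·139 = 329 mm, which satisfies the 265 mm minimum.
Treads = 16 − 1 = 15; going = 15 × 329 = 4935 mm.
Enclosure = 4935 + 1123 + 1260 = 7318 mm.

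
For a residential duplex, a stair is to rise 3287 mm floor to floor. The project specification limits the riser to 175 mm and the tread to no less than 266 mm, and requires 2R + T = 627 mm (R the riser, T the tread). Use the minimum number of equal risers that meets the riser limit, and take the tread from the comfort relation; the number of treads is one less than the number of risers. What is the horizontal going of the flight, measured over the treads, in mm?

5058 mm

⌈3287/175⌉ = 19 risers.
Riser R = 3287 / 19 = 173 mm, within the 175 mm limit.
Tread T = 627 − 2 × 173 = 281 mm (≥ 266 mm).
19 risers give 18 treads; going = 18 × 281 = 5058 mm.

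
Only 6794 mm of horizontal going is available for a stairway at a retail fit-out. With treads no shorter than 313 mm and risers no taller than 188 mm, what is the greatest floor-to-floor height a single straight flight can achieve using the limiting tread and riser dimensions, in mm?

4136 mm

Treads that fit: ⌊6794 / 313⌋ = 21.
Risers = treads + 1 = 22.
Maximum height = 22 × 188 = 4136 mm.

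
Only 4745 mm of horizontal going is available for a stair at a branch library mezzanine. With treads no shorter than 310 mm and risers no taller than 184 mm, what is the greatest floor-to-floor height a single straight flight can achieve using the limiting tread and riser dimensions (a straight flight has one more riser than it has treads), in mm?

2944 mm

Treads that fit: ⌊4745 / 310⌋ = 15.
Risers = treads + 1 = 16.
Maximum height = 16 × 184 = 2944 mm.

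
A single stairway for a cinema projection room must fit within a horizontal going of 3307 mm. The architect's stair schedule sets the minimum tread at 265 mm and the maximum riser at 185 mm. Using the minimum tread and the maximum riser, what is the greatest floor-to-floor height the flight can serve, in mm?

2405 mm

3307 / 265 = 12.48, so 12 treads fit.
Risers = treads + 1 = 13.
Maximum height = 13 × 185 = 2405 mm.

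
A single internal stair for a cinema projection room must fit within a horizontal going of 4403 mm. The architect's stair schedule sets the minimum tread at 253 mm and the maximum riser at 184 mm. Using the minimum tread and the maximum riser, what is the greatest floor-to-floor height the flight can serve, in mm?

4403 / 253 = 17.40, so 17 treads fit.
Risers = treads + 1 = 18.
Maximum height = 18 × 184 = 3312 mm.

3312 mm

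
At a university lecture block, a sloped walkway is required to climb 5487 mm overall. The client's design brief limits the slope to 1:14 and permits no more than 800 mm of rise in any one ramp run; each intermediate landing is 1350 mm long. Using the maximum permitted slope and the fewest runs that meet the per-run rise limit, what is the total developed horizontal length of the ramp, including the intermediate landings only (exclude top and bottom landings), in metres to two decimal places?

84.92 m

5487 / 800 = 6.86, so 7 ramp runs are needed. That means 6 intermediate landings.
Horizontal run for 5487 mm of rise at 1:14 is 5487 × 14 = 76818 mm.
6 intermediate landings contribute 6 × 1350 = 8100 mm.
Developed length = 76818 + 8100 = 84918 mm.
= 84.92 m.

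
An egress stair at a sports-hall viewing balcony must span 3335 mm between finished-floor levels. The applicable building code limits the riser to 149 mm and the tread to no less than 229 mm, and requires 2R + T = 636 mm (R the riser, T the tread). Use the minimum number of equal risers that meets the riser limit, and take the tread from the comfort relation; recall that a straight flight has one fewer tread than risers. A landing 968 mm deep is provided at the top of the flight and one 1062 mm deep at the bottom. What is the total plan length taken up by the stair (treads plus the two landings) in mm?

9642 mm

3335 / 149 = 22.383 → round up to 23 risers.
Riser R = 3335 / 23 = 145 mm, within the 149 mm limit.
T = 636 − 2·145 = 346 mm, which satisfies the 229 mm minimum.
Going = (23 − 1) × 346 = 7612 mm.
Add landings: 7612 + 968 + 1062 = 9642 mm.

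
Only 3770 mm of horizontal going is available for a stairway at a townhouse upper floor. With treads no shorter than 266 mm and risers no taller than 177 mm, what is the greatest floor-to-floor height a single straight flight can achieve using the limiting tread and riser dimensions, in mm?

3770 / 266 = 14.17, so 14 treads fit.
Risers = treads + 1 = 15.
Maximum height = 15 × 177 = 2655 mm.

2655 mm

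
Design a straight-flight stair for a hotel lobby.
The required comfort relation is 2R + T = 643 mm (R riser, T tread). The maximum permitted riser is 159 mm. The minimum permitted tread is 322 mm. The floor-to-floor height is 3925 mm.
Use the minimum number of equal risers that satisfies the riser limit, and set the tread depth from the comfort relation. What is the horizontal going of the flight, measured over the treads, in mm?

7896 mm

At most 159 each: 3925/159 = 24.69, giving 25 risers.
Riser R = 3925 / 25 = 157 mm, within the 159 mm limit.
Tread T = 643 − 2 × 157 = 329 mm (≥ 322 mm).
Going = (25 − 1) × 329 = 7896 mm.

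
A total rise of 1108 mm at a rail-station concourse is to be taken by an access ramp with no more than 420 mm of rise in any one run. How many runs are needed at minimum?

⌈1108/420⌉ = 3 ramp runs.

3 runs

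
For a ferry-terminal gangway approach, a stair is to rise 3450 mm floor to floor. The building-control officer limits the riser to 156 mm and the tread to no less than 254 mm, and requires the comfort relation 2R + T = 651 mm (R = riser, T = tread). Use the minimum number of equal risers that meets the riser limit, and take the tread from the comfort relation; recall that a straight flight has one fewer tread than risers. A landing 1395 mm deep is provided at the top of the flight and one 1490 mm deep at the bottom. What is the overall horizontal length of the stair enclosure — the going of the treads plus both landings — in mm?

10607 mm

⌈3450/156⌉ = 23 risers.
Riser R = 3450 / 23 = 150 mm, within the 156 mm limit.
Tread T = 651 − 2 × 150 = 351 mm (≥ 254 mm).
Going = (23 − 1) × 351 = 7722 mm.
Enclosure = 7722 + 1395 + 1490 = 10607 mm.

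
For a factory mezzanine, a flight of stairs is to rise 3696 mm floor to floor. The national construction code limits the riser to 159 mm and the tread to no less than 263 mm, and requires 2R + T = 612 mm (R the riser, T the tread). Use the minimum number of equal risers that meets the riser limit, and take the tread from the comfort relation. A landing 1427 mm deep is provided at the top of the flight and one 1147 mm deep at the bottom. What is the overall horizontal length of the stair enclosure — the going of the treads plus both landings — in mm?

9566 mm

⌈3696/159⌉ = 24 risers.
Riser R = 3696 / 24 = 154 mm, within the 159 mm limit.
Tread T = 612 − 2 × 154 = 304 mm (≥ 263 mm).
Treads = 24 − 1 = 23; going = 23 × 304 = 6992 mm.
Enclosure = 6992 + 1427 + 1147 = 9566 mm.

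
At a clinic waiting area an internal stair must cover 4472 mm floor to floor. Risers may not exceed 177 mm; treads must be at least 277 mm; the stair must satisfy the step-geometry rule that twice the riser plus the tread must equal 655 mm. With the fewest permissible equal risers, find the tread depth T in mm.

311 mm

At most 177 each: 4472/177 = 25.27, giving 26 risers.
Riser R = 4472 / 26 = 172 mm, within the 177 mm limit.
T = 655 − 2·172 = 311 mm, which satisfies the 277 mm minimum.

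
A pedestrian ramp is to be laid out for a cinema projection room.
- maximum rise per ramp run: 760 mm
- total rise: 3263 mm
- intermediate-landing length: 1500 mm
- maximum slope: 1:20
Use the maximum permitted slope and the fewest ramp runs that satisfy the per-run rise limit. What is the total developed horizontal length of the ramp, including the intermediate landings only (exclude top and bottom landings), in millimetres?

At most 760 each: 3263/760 = 4.29, giving 5 ramp runs. That means 4 intermediate landings.
Ramp run (horizontal) at 1:20: 3263 × 20 = 65260 mm.
Intermediate landings: 4 × 1500 = 6000 mm.
Total developed length = 65260 + 6000 = 71260 mm.

71260 mm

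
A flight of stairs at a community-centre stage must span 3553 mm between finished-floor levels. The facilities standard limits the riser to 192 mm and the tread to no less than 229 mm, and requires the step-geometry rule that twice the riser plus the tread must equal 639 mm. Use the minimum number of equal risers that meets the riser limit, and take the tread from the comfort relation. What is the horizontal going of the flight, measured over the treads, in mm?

4770 mm

3553 / 192 = 18.505 → round up to 19 risers.
Riser R = 3553 / 19 = 187 mm, within the 192 mm limit.
Tread T = 639 − 2 × 187 = 265 mm (≥ 229 mm).
Going = (19 − 1) × 265 = 4770 mm.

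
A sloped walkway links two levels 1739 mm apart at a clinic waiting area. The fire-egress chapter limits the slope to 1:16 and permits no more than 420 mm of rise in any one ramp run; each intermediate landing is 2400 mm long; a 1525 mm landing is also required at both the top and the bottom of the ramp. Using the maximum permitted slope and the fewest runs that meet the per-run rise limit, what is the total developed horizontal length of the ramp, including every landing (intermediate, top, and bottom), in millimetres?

40474 mm

1739 / 420 = 4.140 → round up to 5 ramp runs. That means 4 intermediate landings.
Ramp run (horizontal) at 1:16: 1739 × 16 = 27824 mm.
Intermediate landings: 4 × 2400 = 9600 mm.
Top and bottom landings: 2 × 1525 = 3050 mm.
Total = 27824 + 9600 + 3050 = 40474 mm.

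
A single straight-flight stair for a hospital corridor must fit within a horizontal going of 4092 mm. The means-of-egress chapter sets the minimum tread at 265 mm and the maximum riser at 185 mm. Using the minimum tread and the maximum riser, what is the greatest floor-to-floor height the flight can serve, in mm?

2960 mm

4092 / 265 = 15.44, so 15 treads fit.
Risers = treads + 1 = 16.
Maximum height = 16 × 185 = 2960 mm.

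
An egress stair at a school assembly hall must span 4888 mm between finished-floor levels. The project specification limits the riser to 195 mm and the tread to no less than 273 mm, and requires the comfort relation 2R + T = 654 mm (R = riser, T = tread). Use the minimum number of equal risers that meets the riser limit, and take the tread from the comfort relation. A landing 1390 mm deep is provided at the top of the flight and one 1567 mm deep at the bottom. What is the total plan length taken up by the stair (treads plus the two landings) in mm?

9907 mm

4888 / 195 = 25.067 → round up to 26 risers.
Each riser is 4888/26 = 188 mm (≤ 195 mm).
T = 654 − 2·188 = 278 mm, which satisfies the 273 mm minimum.
Treads = 26 − 1 = 25; going = 25 × 278 = 6950 mm.
Enclosure = 6950 + 1390 + 1567 = 9907 mm.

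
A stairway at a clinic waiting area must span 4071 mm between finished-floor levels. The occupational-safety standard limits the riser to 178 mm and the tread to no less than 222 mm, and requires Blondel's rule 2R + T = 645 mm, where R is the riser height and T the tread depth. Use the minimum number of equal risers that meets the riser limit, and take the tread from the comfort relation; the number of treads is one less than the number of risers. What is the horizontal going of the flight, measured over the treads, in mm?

6402 mm

4071 / 178 = 22.871 → round up to 23 risers.
Each riser is 4071/23 = 177 mm (≤ 178 mm).
From 2R + T = 645: T = 645 − 354 = 291 mm.
23 risers give 22 treads; going = 22 × 291 = 6402 mm.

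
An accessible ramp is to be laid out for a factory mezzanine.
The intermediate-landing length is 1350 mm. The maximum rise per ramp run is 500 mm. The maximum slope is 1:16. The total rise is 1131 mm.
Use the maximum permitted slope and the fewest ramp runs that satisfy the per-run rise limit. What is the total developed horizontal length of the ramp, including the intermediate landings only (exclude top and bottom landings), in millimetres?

At most 500 each: 1131/500 = 2.26, giving 3 ramp runs. That means 2 intermediate landings.
Ramp run (horizontal) at 1:16: 1131 × 16 = 18096 mm.
2 intermediate landings contribute 2 × 1350 = 2700 mm.
Total developed length = 18096 + 2700 = 20796 mm.

20796 mm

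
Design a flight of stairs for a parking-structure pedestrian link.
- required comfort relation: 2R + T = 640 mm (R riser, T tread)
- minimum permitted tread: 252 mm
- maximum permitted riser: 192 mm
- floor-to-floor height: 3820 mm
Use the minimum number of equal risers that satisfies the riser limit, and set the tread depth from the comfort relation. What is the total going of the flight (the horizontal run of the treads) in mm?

3820 / 192 = 19.90, so 20 risers are needed.
R = 3820 ÷ 20 = 191 mm.
T = 640 − 2·191 = 258 mm, which satisfies the 252 mm minimum.
Going = (20 − 1) × 258 = 4902 mm.

4902 mm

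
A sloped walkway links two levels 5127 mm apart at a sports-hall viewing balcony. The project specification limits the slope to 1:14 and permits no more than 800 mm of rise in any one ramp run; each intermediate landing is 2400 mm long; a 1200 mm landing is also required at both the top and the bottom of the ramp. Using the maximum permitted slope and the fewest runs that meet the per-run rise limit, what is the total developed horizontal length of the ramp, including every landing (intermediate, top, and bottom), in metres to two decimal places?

88.58 m

5127 / 800 = 6.41, so 7 ramp runs are needed. That means 6 intermediate landings.
Horizontal run for 5127 mm of rise at 1:14 is 5127 × 14 = 71778 mm.
6 intermediate landings contribute 6 × 2400 = 14400 mm.
Top and bottom landings: 2 × 1200 = 2400 mm.
Total = 71778 + 14400 + 2400 = 88578 mm.
= 88.58 m.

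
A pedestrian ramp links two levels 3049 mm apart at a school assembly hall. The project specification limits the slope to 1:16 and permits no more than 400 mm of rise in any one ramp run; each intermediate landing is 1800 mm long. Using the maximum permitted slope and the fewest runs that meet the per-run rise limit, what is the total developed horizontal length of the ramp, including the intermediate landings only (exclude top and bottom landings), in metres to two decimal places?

61.38 m

3049 / 400 = 7.62, so 8 ramp runs are needed. That means 7 intermediate landings.
Ramp run (horizontal) at 1:16: 3049 × 16 = 48784 mm.
7 intermediate landings contribute 7 × 1800 = 12600 mm.
Developed length = 48784 + 12600 = 61384 mm.
= 61.38 m.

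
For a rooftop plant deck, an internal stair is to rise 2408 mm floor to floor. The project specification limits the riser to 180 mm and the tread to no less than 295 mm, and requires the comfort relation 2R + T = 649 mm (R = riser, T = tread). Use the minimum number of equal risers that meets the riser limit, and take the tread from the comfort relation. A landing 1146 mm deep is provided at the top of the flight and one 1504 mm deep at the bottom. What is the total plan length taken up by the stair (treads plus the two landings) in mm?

⌈2408/180⌉ = 14 risers.
Riser R = 2408 / 14 = 172 mm, within the 180 mm limit.
From 2R + T = 649: T = 649 − 344 = 305 mm.
Going = (14 − 1) × 305 = 3965 mm.
Enclosure = 3965 + 1146 + 1504 = 6615 mm.

6615 mm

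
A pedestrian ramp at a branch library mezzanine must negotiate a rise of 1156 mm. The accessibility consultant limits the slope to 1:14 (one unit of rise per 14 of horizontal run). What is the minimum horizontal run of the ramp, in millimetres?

Run = rise × 14 = 1156 × 14 = 16184 mm.

16184 mm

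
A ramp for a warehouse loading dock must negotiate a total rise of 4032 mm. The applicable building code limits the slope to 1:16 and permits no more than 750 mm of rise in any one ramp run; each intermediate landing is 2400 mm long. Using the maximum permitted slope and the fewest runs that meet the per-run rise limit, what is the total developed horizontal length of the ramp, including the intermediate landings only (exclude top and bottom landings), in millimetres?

76512 mm

At most 750 each: 4032/750 = 5.38, giving 6 ramp runs. That means 5 intermediate landings.
Horizontal run for 4032 mm of rise at 1:16 is 4032 × 16 = 64512 mm.
5 intermediate landings contribute 5 × 2400 = 12000 mm.
Developed length = 64512 + 12000 = 76512 mm.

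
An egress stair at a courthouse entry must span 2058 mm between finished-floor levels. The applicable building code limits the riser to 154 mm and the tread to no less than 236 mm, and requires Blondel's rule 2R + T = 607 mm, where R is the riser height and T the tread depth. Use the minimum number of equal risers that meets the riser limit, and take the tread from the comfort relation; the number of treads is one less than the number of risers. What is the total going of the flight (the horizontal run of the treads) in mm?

4069 mm

At most 154 each: 2058/154 = 13.36, giving 14 risers.
R = 2058 ÷ 14 = 147 mm.
Tread T = 607 − 2 × 147 = 313 mm (≥ 236 mm).
14 risers give 13 treads; going = 13 × 313 = 4069 mm.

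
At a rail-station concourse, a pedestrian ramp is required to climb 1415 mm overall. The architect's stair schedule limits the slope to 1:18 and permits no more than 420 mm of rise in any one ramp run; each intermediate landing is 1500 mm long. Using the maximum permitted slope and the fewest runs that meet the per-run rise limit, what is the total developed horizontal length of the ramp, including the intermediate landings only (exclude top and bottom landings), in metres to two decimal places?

29.97 m

⌈1415/420⌉ = 4 ramp runs. That means 3 intermediate landings.
Horizontal run for 1415 mm of rise at 1:18 is 1415 × 18 = 25470 mm.
3 intermediate landings contribute 3 × 1500 = 4500 mm.
Developed length = 25470 + 4500 = 29970 mm.
= 29.97 m.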